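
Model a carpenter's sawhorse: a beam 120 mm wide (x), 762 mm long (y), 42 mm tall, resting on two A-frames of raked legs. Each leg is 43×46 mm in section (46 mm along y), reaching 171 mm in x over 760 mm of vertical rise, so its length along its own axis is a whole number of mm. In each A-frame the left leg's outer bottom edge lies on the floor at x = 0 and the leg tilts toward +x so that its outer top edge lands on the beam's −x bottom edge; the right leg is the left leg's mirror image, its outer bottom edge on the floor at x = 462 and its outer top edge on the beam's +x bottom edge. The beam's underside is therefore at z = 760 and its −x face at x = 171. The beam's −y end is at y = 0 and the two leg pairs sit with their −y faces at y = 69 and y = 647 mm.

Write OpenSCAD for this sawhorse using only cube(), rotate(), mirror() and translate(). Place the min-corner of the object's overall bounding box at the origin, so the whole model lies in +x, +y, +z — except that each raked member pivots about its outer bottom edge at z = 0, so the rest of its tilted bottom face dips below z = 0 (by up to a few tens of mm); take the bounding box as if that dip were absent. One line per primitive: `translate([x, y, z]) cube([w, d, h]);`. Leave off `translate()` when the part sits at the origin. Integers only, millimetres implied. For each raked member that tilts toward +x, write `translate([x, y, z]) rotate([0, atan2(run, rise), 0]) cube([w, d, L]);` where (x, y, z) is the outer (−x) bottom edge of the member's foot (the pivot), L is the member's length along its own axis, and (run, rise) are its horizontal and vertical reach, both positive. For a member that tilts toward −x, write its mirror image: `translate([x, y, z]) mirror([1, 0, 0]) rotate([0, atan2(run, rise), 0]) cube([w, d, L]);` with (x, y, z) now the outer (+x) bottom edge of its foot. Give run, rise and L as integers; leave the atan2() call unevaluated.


translate([171, 0, 760]) cube([120, 762, 42]);
translate([0, 69, 0]) rotate([0, atan2(171, 760), 0]) cube([43, 46, 779]);
translate([462, 69, 0]) mirror([1, 0, 0]) rotate([0, atan2(171, 760), 0]) cube([43, 46, 779]);
translate([0, 647, 0]) rotate([0, atan2(171, 760), 0]) cube([43, 46, 779]);
translate([462, 647, 0]) mirror([1, 0, 0]) rotate([0, atan2(171, 760), 0]) cube([43, 46, 779]);


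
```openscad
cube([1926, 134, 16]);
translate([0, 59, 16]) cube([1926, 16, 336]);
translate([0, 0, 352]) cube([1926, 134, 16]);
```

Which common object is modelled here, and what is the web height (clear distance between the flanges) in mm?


An I-beam. The web height is 336 mm.

Two wide flanges with a thin centred web — an I-beam. Overall 368 mm minus two 16 mm flanges gives a web of 368 − 2·16 = 336 mm.


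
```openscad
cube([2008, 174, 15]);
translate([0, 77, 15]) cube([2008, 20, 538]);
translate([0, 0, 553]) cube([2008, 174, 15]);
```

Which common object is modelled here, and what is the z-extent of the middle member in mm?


An I-beam. The web height is 538 mm.

Two wide flanges with a thin centred web — an I-beam. Overall 568 mm minus two 15 mm flanges gives a web of 568 − 2·15 = 538 mm.


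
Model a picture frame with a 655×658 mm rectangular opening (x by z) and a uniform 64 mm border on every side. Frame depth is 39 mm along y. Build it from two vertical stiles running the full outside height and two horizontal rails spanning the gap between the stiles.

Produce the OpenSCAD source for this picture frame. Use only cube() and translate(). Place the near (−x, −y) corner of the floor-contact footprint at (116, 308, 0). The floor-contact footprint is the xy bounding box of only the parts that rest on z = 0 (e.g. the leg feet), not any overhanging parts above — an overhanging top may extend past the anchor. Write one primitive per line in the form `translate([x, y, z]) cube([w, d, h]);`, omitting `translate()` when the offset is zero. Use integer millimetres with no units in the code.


translate([116, 308, 0]) cube([64, 39, 786]);
translate([835, 308, 0]) cube([64, 39, 786]);
translate([180, 308, 0]) cube([655, 39, 64]);
translate([180, 308, 722]) cube([655, 39, 64]);


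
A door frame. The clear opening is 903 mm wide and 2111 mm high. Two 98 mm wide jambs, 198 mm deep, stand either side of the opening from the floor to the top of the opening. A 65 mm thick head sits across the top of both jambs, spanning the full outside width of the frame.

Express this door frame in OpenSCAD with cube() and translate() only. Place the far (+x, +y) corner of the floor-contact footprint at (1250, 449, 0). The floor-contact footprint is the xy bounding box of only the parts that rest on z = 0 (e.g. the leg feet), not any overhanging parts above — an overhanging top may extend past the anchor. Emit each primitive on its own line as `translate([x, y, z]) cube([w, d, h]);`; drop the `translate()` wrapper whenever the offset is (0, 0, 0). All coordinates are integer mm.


translate([151, 251, 0]) cube([98, 198, 2111]);
translate([1152, 251, 0]) cube([98, 198, 2111]);
translate([151, 251, 2111]) cube([1099, 198, 65]);


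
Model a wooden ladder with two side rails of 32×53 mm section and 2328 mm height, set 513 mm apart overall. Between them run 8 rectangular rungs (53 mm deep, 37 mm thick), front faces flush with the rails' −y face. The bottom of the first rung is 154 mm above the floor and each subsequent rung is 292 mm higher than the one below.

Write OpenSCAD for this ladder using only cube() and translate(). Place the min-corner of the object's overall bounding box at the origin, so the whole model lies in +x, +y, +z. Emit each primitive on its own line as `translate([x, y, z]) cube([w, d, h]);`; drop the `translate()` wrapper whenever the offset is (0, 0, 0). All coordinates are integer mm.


cube([32, 53, 2328]);
translate([481, 0, 0]) cube([32, 53, 2328]);
translate([32, 0, 154]) cube([449, 53, 37]);
translate([32, 0, 446]) cube([449, 53, 37]);
translate([32, 0, 738]) cube([449, 53, 37]);
translate([32, 0, 1030]) cube([449, 53, 37]);
translate([32, 0, 1322]) cube([449, 53, 37]);
translate([32, 0, 1614]) cube([449, 53, 37]);
translate([32, 0, 1906]) cube([449, 53, 37]);
translate([32, 0, 2198]) cube([449, 53, 37]);


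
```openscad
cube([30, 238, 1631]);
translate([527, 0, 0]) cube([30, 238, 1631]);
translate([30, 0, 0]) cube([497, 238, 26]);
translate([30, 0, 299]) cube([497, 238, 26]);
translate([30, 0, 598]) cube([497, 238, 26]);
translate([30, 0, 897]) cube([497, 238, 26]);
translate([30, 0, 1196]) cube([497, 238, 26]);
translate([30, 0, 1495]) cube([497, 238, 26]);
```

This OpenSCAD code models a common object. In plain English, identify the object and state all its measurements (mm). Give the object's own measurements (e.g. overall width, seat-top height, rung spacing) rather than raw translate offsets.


An open bookshelf. Two side panels, each 30 mm thick, 238 mm deep and 1631 mm tall, stand 557 mm apart (outside-to-outside). Between them sit 6 shelves, each 26 mm thick and 238 mm deep, spanning the full gap between the sides. The bottom shelf rests on the floor (its underside at z = 0) and the clear gap between one shelf's top and the next shelf's underside is 273 mm.


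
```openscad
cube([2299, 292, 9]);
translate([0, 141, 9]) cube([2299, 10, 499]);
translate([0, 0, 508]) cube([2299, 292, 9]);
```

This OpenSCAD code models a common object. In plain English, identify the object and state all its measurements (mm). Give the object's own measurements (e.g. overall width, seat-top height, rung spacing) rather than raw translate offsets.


An I-beam lying along x, 2299 mm long. Overall section height 517 mm. Two flanges 292 mm wide (y) and 9 mm thick, one on the floor and one at the top; a web 10 mm thick runs between them, centred on the flange width.


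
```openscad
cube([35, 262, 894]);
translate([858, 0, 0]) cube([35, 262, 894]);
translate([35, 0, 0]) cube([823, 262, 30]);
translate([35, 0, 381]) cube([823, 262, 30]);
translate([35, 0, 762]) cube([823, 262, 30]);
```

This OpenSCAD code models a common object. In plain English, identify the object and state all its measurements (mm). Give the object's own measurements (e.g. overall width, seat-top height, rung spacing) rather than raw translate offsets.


An open bookshelf. Two side panels, each 35 mm thick, 262 mm deep and 894 mm tall, stand 893 mm apart (outside-to-outside). Between them sit 3 shelves, each 30 mm thick and 262 mm deep, spanning the full gap between the sides. The bottom shelf rests on the floor (its underside at z = 0) and the clear gap between one shelf's top and the next shelf's underside is 351 mm.


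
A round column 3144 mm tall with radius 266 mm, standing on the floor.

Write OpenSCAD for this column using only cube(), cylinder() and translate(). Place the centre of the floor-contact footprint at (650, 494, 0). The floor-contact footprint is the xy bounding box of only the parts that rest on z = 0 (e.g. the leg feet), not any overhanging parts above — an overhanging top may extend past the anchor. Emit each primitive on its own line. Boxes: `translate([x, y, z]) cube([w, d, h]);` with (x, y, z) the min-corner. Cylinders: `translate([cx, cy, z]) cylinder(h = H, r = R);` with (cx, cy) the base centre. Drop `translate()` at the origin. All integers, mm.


translate([650, 494, 0]) cylinder(h = 3144, r = 266);


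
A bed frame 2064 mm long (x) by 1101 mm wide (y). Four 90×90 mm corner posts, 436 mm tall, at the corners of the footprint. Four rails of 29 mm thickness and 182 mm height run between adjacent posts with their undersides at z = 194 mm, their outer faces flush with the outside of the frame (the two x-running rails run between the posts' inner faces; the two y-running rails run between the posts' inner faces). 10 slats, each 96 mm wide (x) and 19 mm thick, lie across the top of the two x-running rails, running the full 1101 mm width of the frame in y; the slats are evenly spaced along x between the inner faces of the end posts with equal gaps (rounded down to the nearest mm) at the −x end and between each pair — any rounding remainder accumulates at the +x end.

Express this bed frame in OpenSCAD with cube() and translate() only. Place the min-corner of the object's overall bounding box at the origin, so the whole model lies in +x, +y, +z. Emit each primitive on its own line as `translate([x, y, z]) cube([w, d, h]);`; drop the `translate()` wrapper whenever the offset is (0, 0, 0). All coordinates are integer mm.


cube([90, 90, 436]);
translate([0, 1011, 0]) cube([90, 90, 436]);
translate([1974, 0, 0]) cube([90, 90, 436]);
translate([1974, 1011, 0]) cube([90, 90, 436]);
translate([90, 0, 194]) cube([1884, 29, 182]);
translate([90, 1072, 194]) cube([1884, 29, 182]);
translate([0, 90, 194]) cube([29, 921, 182]);
translate([2035, 90, 194]) cube([29, 921, 182]);
translate([174, 0, 376]) cube([96, 1101, 19]);
translate([354, 0, 376]) cube([96, 1101, 19]);
translate([534, 0, 376]) cube([96, 1101, 19]);
translate([714, 0, 376]) cube([96, 1101, 19]);
translate([894, 0, 376]) cube([96, 1101, 19]);
translate([1074, 0, 376]) cube([96, 1101, 19]);
translate([1254, 0, 376]) cube([96, 1101, 19]);
translate([1434, 0, 376]) cube([96, 1101, 19]);
translate([1614, 0, 376]) cube([96, 1101, 19]);
translate([1794, 0, 376]) cube([96, 1101, 19]);


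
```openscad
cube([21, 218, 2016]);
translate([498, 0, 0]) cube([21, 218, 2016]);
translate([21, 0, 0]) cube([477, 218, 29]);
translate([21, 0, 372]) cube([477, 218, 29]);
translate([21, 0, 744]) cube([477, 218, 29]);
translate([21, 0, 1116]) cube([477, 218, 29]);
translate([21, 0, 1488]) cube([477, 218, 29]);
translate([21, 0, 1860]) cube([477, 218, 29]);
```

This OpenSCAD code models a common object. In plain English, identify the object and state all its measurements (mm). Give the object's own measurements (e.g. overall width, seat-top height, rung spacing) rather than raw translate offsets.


An open bookshelf. Two side panels, each 21 mm thick, 218 mm deep and 2016 mm tall, stand 519 mm apart (outside-to-outside). Between them sit 6 shelves, each 29 mm thick and 218 mm deep, spanning the full gap between the sides. The bottom shelf rests on the floor (its underside at z = 0) and the clear gap between one shelf's top and the next shelf's underside is 343 mm.


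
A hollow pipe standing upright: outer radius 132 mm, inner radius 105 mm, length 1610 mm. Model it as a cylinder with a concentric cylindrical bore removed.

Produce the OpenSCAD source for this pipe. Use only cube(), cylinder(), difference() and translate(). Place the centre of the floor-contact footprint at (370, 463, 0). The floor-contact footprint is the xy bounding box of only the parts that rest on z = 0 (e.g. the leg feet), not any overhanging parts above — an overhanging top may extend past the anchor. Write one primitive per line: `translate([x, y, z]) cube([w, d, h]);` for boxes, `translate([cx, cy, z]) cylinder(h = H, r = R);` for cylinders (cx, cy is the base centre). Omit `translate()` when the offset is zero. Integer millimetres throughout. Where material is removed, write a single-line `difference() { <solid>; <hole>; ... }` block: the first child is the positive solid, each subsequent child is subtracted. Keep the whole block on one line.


difference() { translate([370, 463, 0]) cylinder(h = 1610, r = 132); translate([370, 463, 0]) cylinder(h = 1610, r = 105); }


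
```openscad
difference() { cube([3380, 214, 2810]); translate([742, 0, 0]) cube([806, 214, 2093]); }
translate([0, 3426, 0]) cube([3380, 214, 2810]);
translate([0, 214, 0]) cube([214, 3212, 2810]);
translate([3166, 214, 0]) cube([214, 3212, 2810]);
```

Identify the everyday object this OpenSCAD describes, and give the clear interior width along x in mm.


A single room. The interior width is 2952 mm.

Four walls enclosing a rectangle with a door in the front wall — a room. Outside width 3380 minus two 214 mm walls gives 2952 mm.


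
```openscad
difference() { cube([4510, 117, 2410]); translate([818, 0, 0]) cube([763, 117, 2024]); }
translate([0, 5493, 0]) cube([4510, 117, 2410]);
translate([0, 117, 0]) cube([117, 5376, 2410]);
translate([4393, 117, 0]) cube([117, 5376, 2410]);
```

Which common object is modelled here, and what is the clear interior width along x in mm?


A single room. The interior width is 4276 mm.

Four walls enclosing a rectangle with a door in the front wall — a room. Outside width 4510 minus two 117 mm walls gives 4276 mm.


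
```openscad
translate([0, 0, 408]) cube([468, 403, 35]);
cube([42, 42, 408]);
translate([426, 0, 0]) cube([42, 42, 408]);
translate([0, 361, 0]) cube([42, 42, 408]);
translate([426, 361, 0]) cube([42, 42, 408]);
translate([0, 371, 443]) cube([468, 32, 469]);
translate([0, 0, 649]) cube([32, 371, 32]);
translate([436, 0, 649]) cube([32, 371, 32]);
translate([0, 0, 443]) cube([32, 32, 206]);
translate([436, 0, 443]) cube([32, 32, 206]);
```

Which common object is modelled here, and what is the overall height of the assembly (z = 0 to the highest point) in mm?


A chair. The overall height is 912 mm.

A slab on four corner posts with a tall panel at the back — a chair. The seat slab sits at z = 408 with thickness 35, and the 469 mm backrest starts at the seat top, so the overall height is 408 + 35 + 469 = 912 mm.


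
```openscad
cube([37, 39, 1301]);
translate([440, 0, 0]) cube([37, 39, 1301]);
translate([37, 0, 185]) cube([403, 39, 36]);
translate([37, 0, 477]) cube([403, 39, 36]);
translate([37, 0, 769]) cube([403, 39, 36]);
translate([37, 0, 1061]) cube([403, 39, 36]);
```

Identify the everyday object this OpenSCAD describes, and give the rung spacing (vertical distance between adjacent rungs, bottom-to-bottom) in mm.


A ladder. The rung spacing is 292 mm.

Two tall 37×39 posts with 4 short bars between them — a ladder. Adjacent rungs sit at z = 185 and z = 477, so the spacing is 477 − 185 = 292 mm.


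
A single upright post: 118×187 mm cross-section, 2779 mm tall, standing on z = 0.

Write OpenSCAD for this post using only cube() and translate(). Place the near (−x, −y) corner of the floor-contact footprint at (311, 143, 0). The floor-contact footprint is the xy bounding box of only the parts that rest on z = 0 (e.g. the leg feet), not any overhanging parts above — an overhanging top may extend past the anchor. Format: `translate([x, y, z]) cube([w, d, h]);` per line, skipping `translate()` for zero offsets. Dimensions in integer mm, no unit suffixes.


translate([311, 143, 0]) cube([118, 187, 2779]);


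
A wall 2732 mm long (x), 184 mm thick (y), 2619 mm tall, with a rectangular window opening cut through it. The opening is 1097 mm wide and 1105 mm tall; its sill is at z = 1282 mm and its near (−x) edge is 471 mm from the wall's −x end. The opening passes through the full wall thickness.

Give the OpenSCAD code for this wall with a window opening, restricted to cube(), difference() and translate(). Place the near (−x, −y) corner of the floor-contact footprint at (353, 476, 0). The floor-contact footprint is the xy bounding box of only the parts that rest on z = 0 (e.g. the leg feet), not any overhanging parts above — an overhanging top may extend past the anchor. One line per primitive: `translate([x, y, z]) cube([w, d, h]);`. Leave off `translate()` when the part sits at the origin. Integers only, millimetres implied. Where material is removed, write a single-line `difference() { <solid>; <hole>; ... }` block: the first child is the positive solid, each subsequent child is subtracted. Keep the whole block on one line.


difference() { translate([353, 476, 0]) cube([2732, 184, 2619]); translate([824, 476, 1282]) cube([1097, 184, 1105]); }


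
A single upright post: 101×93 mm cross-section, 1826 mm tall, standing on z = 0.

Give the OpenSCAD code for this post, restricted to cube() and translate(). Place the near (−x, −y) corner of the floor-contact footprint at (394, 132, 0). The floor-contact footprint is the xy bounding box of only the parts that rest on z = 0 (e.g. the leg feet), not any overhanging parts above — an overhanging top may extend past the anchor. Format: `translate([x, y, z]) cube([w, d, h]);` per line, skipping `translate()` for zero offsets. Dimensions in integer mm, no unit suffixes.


translate([394, 132, 0]) cube([101, 93, 1826]);


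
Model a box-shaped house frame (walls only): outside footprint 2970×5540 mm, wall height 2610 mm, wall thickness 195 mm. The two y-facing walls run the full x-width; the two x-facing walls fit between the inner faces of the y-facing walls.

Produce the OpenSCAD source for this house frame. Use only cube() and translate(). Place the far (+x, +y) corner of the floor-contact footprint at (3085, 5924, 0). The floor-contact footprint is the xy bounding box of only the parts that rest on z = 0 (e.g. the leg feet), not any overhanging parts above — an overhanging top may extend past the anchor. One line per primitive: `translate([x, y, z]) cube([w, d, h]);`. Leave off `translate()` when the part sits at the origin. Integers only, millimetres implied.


translate([115, 384, 0]) cube([2970, 195, 2610]);
translate([115, 5729, 0]) cube([2970, 195, 2610]);
translate([115, 579, 0]) cube([195, 5150, 2610]);
translate([2890, 579, 0]) cube([195, 5150, 2610]);


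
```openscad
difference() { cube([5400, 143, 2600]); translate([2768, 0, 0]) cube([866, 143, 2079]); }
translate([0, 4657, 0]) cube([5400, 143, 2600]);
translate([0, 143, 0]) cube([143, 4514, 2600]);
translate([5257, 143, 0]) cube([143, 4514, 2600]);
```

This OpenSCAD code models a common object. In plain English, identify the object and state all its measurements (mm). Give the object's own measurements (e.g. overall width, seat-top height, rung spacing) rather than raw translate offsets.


A single room: four walls, each 2600 mm tall and 143 mm thick, enclosing an outside footprint 5400×4800 mm (x × y), no floor or roof. The front and back walls (−y and +y sides) run the full x-width; the side walls fit between their inner faces. A door opening 866 mm wide and 2079 mm tall is cut through the front wall from the floor up, its −x edge 2768 mm from the wall's −x end.


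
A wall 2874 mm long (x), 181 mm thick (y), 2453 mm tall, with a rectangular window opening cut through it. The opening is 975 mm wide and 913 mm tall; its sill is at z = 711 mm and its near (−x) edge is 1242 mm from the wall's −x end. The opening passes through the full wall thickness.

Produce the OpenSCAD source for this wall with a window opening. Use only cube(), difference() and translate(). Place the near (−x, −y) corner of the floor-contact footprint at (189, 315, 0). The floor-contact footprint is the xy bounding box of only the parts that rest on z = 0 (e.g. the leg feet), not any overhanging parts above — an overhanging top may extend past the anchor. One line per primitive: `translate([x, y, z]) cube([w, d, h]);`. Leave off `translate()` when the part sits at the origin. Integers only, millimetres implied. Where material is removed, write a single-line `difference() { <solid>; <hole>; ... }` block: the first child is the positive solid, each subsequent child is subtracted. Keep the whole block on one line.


difference() { translate([189, 315, 0]) cube([2874, 181, 2453]); translate([1431, 315, 711]) cube([975, 181, 913]); }


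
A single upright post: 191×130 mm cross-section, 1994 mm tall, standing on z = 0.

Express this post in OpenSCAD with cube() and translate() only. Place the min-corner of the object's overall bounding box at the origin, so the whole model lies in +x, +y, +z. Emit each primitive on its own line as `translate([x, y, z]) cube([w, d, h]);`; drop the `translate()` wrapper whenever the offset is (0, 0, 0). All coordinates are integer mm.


cube([191, 130, 1994]);


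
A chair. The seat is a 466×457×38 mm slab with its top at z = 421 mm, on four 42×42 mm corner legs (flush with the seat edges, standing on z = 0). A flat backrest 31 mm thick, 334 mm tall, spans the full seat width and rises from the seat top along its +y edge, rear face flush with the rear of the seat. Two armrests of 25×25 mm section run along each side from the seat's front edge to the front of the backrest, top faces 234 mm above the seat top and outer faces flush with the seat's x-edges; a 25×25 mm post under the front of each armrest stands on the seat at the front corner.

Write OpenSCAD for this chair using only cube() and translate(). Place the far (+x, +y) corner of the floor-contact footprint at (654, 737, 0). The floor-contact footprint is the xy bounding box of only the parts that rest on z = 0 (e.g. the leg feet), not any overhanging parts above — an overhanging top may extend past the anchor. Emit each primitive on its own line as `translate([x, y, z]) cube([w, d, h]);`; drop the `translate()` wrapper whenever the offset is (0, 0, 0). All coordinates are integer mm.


translate([188, 280, 383]) cube([466, 457, 38]);
translate([188, 280, 0]) cube([42, 42, 383]);
translate([612, 280, 0]) cube([42, 42, 383]);
translate([188, 695, 0]) cube([42, 42, 383]);
translate([612, 695, 0]) cube([42, 42, 383]);
translate([188, 706, 421]) cube([466, 31, 334]);
translate([188, 280, 630]) cube([25, 426, 25]);
translate([629, 280, 630]) cube([25, 426, 25]);
translate([188, 280, 421]) cube([25, 25, 209]);
translate([629, 280, 421]) cube([25, 25, 209]);


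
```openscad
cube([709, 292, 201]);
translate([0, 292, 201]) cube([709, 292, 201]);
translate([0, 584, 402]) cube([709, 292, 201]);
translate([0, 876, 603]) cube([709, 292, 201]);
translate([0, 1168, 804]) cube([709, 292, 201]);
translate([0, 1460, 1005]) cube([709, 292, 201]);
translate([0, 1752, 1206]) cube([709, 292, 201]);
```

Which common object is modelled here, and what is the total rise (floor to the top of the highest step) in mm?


A staircase. The total rise is 1407 mm.

7 identical blocks, each offset up and back from the previous — a staircase. Each step is 201 mm tall and there are 7 of them, so the total rise is 7 × 201 = 1407 mm.


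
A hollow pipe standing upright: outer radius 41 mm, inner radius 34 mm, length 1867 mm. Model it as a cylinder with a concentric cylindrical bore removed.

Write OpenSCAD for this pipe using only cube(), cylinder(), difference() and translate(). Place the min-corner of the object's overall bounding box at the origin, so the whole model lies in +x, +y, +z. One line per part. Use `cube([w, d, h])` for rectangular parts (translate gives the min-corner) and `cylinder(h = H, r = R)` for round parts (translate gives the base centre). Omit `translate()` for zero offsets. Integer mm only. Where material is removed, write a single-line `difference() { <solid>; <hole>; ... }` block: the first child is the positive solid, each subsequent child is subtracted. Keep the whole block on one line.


difference() { translate([41, 41, 0]) cylinder(h = 1867, r = 41); translate([41, 41, 0]) cylinder(h = 1867, r = 34); }


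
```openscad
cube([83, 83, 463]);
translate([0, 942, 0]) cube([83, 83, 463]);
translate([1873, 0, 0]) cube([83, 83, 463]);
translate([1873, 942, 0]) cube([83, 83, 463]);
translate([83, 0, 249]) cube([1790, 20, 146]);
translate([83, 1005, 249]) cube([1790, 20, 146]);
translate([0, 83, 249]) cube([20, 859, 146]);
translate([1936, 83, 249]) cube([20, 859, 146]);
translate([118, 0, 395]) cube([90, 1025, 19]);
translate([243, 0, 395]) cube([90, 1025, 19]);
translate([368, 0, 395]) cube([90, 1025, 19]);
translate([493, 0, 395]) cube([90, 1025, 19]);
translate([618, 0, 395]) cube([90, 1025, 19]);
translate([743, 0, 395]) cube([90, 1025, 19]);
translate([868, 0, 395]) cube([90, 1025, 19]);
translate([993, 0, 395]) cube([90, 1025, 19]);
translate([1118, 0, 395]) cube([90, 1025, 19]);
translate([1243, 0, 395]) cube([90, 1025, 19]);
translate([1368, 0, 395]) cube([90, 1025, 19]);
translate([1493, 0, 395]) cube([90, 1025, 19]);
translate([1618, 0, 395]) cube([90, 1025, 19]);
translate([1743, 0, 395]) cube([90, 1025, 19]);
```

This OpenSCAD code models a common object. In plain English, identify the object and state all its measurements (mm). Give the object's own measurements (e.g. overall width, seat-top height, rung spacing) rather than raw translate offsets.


A bed frame 1956 mm long (x) by 1025 mm wide (y). Four 83×83 mm corner posts, 463 mm tall, at the corners of the footprint. Four rails of 20 mm thickness and 146 mm height run between adjacent posts with their undersides at z = 249 mm, their outer faces flush with the outside of the frame (the two x-running rails run between the posts' inner faces; the two y-running rails run between the posts' inner faces). 14 slats, each 90 mm wide (x) and 19 mm thick, lie across the top of the two x-running rails, running the full 1025 mm width of the frame in y; along x they sit between the end posts with a 35 mm gap after the −x posts and between neighbouring slats, leaving 40 mm before the +x posts.


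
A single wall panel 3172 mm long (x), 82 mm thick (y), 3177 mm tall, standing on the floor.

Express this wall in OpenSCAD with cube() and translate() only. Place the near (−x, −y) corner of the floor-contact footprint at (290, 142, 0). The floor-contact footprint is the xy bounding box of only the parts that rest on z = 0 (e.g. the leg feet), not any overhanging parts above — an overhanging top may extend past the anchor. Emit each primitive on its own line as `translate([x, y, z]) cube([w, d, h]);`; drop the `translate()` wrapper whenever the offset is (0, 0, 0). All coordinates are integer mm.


translate([290, 142, 0]) cube([3172, 82, 3177]);


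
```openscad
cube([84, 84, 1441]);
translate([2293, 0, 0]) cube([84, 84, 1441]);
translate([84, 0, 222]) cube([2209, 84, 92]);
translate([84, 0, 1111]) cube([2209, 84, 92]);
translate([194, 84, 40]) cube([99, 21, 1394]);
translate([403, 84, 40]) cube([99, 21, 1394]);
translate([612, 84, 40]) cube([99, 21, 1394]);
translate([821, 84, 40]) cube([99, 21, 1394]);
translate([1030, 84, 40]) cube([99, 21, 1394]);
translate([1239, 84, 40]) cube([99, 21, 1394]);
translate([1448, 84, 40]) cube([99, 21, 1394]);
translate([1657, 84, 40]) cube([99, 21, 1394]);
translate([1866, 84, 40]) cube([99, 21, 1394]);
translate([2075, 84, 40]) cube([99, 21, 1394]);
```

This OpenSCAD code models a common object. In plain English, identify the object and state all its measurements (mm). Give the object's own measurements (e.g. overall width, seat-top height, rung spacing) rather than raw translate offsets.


A fence section. Two 84×84 mm posts, 1441 mm tall, stand on the floor with a clear span of 2209 mm between their inner faces. Two horizontal rails of 84×92 mm section span the gap between the posts with their undersides at z = 222 mm and z = 1111 mm, flush with the posts' −y face. 10 pickets, each 99 mm wide, 21 mm thick and 1394 mm tall, are fixed to the +y face of the rails with their bottoms at z = 40 mm, spaced across the span with a 110 mm gap after the −x post and between neighbouring pickets, with 119 mm left before the +x post.


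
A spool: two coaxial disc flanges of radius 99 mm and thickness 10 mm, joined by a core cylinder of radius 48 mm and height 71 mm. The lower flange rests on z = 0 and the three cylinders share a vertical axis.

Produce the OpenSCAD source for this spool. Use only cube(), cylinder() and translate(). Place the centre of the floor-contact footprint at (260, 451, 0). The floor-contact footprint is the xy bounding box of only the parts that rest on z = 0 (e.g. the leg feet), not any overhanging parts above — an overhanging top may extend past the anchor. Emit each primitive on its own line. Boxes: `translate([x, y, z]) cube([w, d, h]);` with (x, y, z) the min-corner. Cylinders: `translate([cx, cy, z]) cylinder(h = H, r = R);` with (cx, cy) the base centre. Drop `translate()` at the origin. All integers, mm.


translate([260, 451, 0]) cylinder(h = 10, r = 99);
translate([260, 451, 10]) cylinder(h = 71, r = 48);
translate([260, 451, 81]) cylinder(h = 10, r = 99);


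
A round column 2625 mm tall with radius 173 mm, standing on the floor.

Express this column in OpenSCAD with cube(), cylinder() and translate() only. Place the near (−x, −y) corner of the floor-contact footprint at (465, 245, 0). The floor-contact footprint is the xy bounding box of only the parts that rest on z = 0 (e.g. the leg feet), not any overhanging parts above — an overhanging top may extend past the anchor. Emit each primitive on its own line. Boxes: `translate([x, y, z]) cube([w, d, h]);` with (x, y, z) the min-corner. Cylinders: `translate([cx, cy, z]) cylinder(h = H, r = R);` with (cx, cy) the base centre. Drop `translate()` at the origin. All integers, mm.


translate([638, 418, 0]) cylinder(h = 2625, r = 173);


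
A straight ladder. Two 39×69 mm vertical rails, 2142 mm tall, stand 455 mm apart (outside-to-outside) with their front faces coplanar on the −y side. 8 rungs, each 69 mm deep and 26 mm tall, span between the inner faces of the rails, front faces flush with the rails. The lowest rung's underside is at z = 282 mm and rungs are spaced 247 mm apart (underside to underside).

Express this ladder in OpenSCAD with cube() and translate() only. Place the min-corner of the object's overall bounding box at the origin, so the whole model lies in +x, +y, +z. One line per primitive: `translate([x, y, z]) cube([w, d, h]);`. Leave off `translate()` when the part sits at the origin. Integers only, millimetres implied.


// rung span = 455 - 2*39 = 377
// rung[k] z = 282 + k*247
cube([39, 69, 2142]);
translate([416, 0, 0]) cube([39, 69, 2142]);
translate([39, 0, 282]) cube([377, 69, 26]);
translate([39, 0, 529]) cube([377, 69, 26]);
translate([39, 0, 776]) cube([377, 69, 26]);
translate([39, 0, 1023]) cube([377, 69, 26]);
translate([39, 0, 1270]) cube([377, 69, 26]);
translate([39, 0, 1517]) cube([377, 69, 26]);
translate([39, 0, 1764]) cube([377, 69, 26]);
translate([39, 0, 2011]) cube([377, 69, 26]);


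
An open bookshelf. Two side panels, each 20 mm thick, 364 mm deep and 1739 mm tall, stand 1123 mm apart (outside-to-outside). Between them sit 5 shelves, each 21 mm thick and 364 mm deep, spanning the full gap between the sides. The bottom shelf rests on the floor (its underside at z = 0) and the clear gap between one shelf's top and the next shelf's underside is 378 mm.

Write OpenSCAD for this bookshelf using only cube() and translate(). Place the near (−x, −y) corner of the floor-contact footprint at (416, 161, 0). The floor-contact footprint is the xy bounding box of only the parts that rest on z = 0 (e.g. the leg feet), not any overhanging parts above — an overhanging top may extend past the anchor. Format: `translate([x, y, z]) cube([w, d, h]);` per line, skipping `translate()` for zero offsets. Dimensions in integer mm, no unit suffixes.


translate([416, 161, 0]) cube([20, 364, 1739]);
translate([1519, 161, 0]) cube([20, 364, 1739]);
translate([436, 161, 0]) cube([1083, 364, 21]);
translate([436, 161, 399]) cube([1083, 364, 21]);
translate([436, 161, 798]) cube([1083, 364, 21]);
translate([436, 161, 1197]) cube([1083, 364, 21]);
translate([436, 161, 1596]) cube([1083, 364, 21]);


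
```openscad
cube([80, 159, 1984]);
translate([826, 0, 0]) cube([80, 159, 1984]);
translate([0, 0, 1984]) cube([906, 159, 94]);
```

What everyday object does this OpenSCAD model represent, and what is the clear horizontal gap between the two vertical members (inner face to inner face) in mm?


A door frame. The clear opening width is 746 mm.

Two 1984 mm tall posts with a header on top — a door frame. The left jamb is 80 mm wide at x = 0; the right jamb starts at x = 826. The clear opening is 826 − 80 = 746 mm.


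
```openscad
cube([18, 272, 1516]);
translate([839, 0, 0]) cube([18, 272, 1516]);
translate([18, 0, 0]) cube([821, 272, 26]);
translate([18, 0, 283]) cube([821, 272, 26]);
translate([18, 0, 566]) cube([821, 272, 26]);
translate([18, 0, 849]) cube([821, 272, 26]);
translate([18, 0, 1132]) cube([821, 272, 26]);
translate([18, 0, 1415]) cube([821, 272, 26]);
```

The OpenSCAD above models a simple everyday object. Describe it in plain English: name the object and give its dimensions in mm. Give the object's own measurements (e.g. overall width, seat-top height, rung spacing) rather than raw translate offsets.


An open bookshelf. Two side panels, each 18 mm thick, 272 mm deep and 1516 mm tall, stand 857 mm apart (outside-to-outside). Between them sit 6 shelves, each 26 mm thick and 272 mm deep, spanning the full gap between the sides. The bottom shelf rests on the floor (its underside at z = 0) and the clear gap between one shelf's top and the next shelf's underside is 257 mm.


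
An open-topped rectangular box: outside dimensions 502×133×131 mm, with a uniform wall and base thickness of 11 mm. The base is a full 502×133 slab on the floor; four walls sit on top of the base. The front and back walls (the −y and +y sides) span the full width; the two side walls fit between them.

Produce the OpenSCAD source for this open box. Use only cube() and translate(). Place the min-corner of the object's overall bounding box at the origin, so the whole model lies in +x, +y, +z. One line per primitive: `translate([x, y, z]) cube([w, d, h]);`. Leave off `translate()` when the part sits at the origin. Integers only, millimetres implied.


cube([502, 133, 11]);
translate([0, 0, 11]) cube([502, 11, 120]);
translate([0, 122, 11]) cube([502, 11, 120]);
translate([0, 11, 11]) cube([11, 111, 120]);
translate([491, 11, 11]) cube([11, 111, 120]);


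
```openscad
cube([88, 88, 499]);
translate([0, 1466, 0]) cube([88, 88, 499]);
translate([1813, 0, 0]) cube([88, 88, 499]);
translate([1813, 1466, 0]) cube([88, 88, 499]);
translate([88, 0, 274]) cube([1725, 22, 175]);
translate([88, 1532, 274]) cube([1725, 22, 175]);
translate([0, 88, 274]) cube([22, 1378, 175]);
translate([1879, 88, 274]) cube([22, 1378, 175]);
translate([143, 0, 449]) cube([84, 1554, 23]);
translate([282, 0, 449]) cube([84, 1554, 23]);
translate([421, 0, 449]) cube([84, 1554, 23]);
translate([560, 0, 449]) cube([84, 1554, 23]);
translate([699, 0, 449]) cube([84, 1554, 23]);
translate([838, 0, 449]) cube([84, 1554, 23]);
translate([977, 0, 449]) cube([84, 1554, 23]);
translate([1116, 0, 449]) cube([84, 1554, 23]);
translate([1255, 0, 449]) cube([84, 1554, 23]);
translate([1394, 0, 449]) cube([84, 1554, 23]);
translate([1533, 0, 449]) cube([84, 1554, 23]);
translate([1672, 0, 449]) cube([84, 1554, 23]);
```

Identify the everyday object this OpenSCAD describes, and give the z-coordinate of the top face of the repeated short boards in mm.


A bed frame. The slat-top height is 472 mm.

Four posts, four rails, and a row of slats — a bed frame. Slats sit on the rails at z = 274 + 175 = 449; with slat thickness 23, the top is 472 mm.


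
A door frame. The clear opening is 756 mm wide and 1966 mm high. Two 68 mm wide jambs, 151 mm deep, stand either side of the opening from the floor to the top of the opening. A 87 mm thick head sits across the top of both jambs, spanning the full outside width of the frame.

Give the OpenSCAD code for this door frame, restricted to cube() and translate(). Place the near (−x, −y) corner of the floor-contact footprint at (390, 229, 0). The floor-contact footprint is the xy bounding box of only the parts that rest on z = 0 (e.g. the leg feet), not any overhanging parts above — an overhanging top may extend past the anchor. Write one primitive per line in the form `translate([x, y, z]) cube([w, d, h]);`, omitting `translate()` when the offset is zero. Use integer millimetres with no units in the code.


translate([390, 229, 0]) cube([68, 151, 1966]);
translate([1214, 229, 0]) cube([68, 151, 1966]);
translate([390, 229, 1966]) cube([892, 151, 87]);


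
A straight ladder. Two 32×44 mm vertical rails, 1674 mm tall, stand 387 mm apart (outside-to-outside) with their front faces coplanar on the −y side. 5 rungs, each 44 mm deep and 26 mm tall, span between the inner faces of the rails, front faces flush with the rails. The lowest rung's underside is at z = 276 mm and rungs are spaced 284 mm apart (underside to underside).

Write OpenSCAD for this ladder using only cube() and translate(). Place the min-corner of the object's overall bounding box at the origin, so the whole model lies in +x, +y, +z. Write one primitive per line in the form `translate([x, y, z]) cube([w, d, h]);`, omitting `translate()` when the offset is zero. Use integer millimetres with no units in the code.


cube([32, 44, 1674]);
translate([355, 0, 0]) cube([32, 44, 1674]);
translate([32, 0, 276]) cube([323, 44, 26]);
translate([32, 0, 560]) cube([323, 44, 26]);
translate([32, 0, 844]) cube([323, 44, 26]);
translate([32, 0, 1128]) cube([323, 44, 26]);
translate([32, 0, 1412]) cube([323, 44, 26]);


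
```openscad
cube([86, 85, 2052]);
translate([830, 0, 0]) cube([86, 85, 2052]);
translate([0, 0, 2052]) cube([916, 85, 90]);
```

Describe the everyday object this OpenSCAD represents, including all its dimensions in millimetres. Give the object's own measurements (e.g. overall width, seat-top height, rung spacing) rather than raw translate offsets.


A door frame. The clear opening is 744 mm wide and 2052 mm high. Two 86 mm wide jambs, 85 mm deep, stand either side of the opening from the floor to the top of the opening. A 90 mm thick head sits across the top of both jambs, spanning the full outside width of the frame.


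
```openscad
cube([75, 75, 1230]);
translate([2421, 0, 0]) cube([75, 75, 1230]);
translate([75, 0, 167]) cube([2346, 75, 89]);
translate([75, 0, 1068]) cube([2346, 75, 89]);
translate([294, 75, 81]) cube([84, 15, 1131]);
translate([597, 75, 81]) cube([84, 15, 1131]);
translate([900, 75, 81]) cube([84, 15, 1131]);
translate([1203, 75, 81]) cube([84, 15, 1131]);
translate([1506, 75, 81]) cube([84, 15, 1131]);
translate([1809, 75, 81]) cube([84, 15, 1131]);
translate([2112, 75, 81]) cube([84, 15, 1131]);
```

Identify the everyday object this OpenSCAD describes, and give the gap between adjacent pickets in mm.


A fence section. The picket gap is 219 mm.

Two posts, two rails, 7 pickets — a fence section. Span 2346 mm holds 7 pickets of 84 mm with 8 equal gaps: ⌊(2346 − 7·84) / 8⌋ = 219 mm.


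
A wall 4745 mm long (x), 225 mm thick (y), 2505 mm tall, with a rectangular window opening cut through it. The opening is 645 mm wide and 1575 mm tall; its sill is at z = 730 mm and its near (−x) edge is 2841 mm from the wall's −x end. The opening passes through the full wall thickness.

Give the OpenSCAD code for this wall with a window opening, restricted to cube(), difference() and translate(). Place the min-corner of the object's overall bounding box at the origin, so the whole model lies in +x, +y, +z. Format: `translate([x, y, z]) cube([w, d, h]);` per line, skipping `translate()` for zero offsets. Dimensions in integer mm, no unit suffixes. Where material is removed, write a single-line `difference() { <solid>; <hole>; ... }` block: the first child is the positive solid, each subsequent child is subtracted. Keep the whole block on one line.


difference() { cube([4745, 225, 2505]); translate([2841, 0, 730]) cube([645, 225, 1575]); }
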